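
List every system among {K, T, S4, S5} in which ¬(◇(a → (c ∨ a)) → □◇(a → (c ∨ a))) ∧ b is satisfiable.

K

T-tableau for the formula:
1. ¬(◇(a → (c ∨ a)) → □◇(a → (c ∨ a))) ∧ b, 0
2. ¬(◇(a → (c ∨ a)) → □◇(a → (c ∨ a))), 0   [∧-rule on 1]
3. b, 0   [∧-rule on 1]
4. ◇(a → (c ∨ a)), 0   [¬→-rule on 2]
5. ¬□◇(a → (c ∨ a)), 0   [¬→-rule on 2]
6. a → (c ∨ a), 1   [◇-rule on 4: fresh world 1, 0R1]
7. c ∨ a, 1   [→-rule on 6 (branches; this branch)]
8. a, 1   [∨-rule on 7 (branches; this branch)]
9. ¬◇(a → (c ∨ a)), 2   [¬□-rule on 5: fresh world 2, 0R2]
10. ¬(a → (c ∨ a)), 2   [¬◇-rule on 9 via 2R2]
11. a, 2   [¬→-rule on 10]
12. ¬(c ∨ a), 2   [¬→-rule on 10]
13. ¬c, 2   [¬∨-rule on 12]
14. ¬a, 2   [¬∨-rule on 12]
Accessibility: 0R0, 0R1, 0R2, 1R1, 2R2
Branch closes: a and ¬a both at 2.
Every branch closes (one shown): unsatisfiable in T, hence also in S4, S5 (every S4/S5-frame is a T-frame).
K-tableau for the formula:
1. ¬(◇(a → (c ∨ a)) → □◇(a → (c ∨ a))) ∧ b, 0
2. ¬(◇(a → (c ∨ a)) → □◇(a → (c ∨ a))), 0   [∧-rule on 1]
3. b, 0   [∧-rule on 1]
4. ◇(a → (c ∨ a)), 0   [¬→-rule on 2]
5. ¬□◇(a → (c ∨ a)), 0   [¬→-rule on 2]
6. a → (c ∨ a), 1   [◇-rule on 4: fresh world 1, 0R1]
7. c ∨ a, 1   [→-rule on 6 (branches; this branch)]
8. a, 1   [∨-rule on 7 (branches; this branch)]
9. ¬◇(a → (c ∨ a)), 2   [¬□-rule on 5: fresh world 2, 0R2]
Accessibility: 0R1, 0R2
Complete open branch: satisfiable in K.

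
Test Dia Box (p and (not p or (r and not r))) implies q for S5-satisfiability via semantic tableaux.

1. Dia Box (p and (not p or (r and not r))) implies q, u
2. q, u
Accessibility: uRu

Yes, satisfiable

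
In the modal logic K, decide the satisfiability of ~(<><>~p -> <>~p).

Yes, satisfiable

1. ~(<><>~p -> <>~p), u
2. <><>~p, u
3. ~<>~p, u
4. <>~p, v
5. p, v
6. ~p, w
Accessibility: uRv, vRw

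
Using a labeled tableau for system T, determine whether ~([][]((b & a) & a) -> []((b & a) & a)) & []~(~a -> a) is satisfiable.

1. ~([][]((b & a) & a) -> []((b & a) & a)) & []~(~a -> a), w0
2. ~([][]((b & a) & a) -> []((b & a) & a)), w0
3. []~(~a -> a), w0
4. [][]((b & a) & a), w0
5. ~[]((b & a) & a), w0
6. ~(~a -> a), w0
7. ~a, w0
8. []((b & a) & a), w0
9. (b & a) & a, w0
10. b & a, w0
11. a, w0
Accessibility: w0Rw0
Branch closes: a and ~a both at w0.
(One branch shown.) All branches close.

No, unsatisfiable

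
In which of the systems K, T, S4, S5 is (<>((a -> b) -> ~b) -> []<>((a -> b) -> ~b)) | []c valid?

S5

S5-tableau for the negation ~((<>((a -> b) -> ~b) -> []<>((a -> b) -> ~b)) | []c):
1. ~((<>((a -> b) -> ~b) -> []<>((a -> b) -> ~b)) | []c), u
2. ~(<>((a -> b) -> ~b) -> []<>((a -> b) -> ~b)), u   [~|-rule on 1]
3. ~[]c, u   [~|-rule on 1]
4. <>((a -> b) -> ~b), u   [~->-rule on 2]
5. ~[]<>((a -> b) -> ~b), u   [~->-rule on 2]
6. ~c, v   [~[]-rule on 3: fresh world v, uRv]
7. (a -> b) -> ~b, w   [<>-rule on 4: fresh world w, uRw]
8. ~(a -> b), w   [->-rule on 7 (branches; this branch)]
9. a, w   [~->-rule on 8]
10. ~b, w   [~->-rule on 8]
11. ~<>((a -> b) -> ~b), x   [~[]-rule on 5: fresh world x, uRx]
12. ~((a -> b) -> ~b), u   [~<>-rule on 11 via xRu]
13. a -> b, u   [~->-rule on 12]
14. b, u   [~->-rule on 12]
15. ~((a -> b) -> ~b), v   [~<>-rule on 11 via xRv]
16. a -> b, v   [~->-rule on 15]
17. b, v   [~->-rule on 15]
18. ~((a -> b) -> ~b), w   [~<>-rule on 11 via xRw]
19. a -> b, w   [~->-rule on 18]
20. b, w   [~->-rule on 18]
Accessibility: uRu, uRv, uRw, uRx, vRu, vRv, vRw, vRx, wRu, wRv, wRw, wRx, xRu, xRv, xRw, xRx
Branch closes: b and ~b both at w.
Every branch closes (one shown): valid in S5.
S4-tableau for the negation ~((<>((a -> b) -> ~b) -> []<>((a -> b) -> ~b)) | []c):
1. ~((<>((a -> b) -> ~b) -> []<>((a -> b) -> ~b)) | []c), u
2. ~(<>((a -> b) -> ~b) -> []<>((a -> b) -> ~b)), u   [~|-rule on 1]
3. ~[]c, u   [~|-rule on 1]
4. <>((a -> b) -> ~b), u   [~->-rule on 2]
5. ~[]<>((a -> b) -> ~b), u   [~->-rule on 2]
6. ~c, v   [~[]-rule on 3: fresh world v, uRv]
7. (a -> b) -> ~b, w   [<>-rule on 4: fresh world w, uRw]
8. ~b, w   [->-rule on 7 (branches; this branch)]
9. ~<>((a -> b) -> ~b), x   [~[]-rule on 5: fresh world x, uRx]
10. ~((a -> b) -> ~b), x   [~<>-rule on 9 via xRx]
11. a -> b, x   [~->-rule on 10]
12. b, x   [~->-rule on 10]
Accessibility: uRu, uRv, uRw, uRx, vRv, wRw, xRx
Complete open branch: countermodel on an S4-frame, so not valid in S4, nor in K, T (the same frame is also a K-frame and a T-frame).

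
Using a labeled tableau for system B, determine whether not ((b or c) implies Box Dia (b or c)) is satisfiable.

1. not ((b or c) implies Box Dia (b or c)), u
2. b or c, u
3. not Box Dia (b or c), u
4. c, u
5. not Dia (b or c), v
6. not (b or c), u
7. not b, u
8. not c, u
Accessibility: uRu, uRv, vRu, vRv
Branch closes: c and not c both at u.
(One branch shown.) All branches close.

Unsatisfiable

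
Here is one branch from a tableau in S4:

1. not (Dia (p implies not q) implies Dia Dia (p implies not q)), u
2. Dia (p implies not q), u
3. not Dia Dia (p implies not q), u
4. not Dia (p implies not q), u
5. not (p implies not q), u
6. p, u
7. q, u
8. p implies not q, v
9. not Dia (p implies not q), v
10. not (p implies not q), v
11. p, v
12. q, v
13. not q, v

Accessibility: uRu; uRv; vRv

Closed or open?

Yes, closed

Both q and not q appear at v.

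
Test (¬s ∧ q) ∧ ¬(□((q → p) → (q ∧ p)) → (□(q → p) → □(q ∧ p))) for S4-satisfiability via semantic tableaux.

Unsatisfiable (every branch closes)

1. (¬s ∧ q) ∧ ¬(□((q → p) → (q ∧ p)) → (□(q → p) → □(q ∧ p))), w0
2. ¬s ∧ q, w0
3. ¬(□((q → p) → (q ∧ p)) → (□(q → p) → □(q ∧ p))), w0
4. ¬s, w0
5. q, w0
6. □((q → p) → (q ∧ p)), w0
7. ¬(□(q → p) → □(q ∧ p)), w0
8. □(q → p), w0
9. ¬□(q ∧ p), w0
10. (q → p) → (q ∧ p), w0
11. q → p, w0
12. q ∧ p, w0
13. p, w0
14. ¬(q ∧ p), w1
15. (q → p) → (q ∧ p), w1
16. q → p, w1
17. ¬p, w1
18. ¬(q → p), w1
19. q, w1
20. p, w1
Accessibility: w0Rw0, w0Rw1, w1Rw1
Branch closes: p and ¬p both at w1.
All branches of the tableau close; one closing branch shown above.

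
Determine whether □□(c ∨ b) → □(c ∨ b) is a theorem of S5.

Yes, valid

Tableau for the negation ¬(□□(c ∨ b) → □(c ∨ b)):
1. ¬(□□(c ∨ b) → □(c ∨ b)), w0
2. □□(c ∨ b), w0
3. ¬□(c ∨ b), w0
4. □(c ∨ b), w0
5. c ∨ b, w0
6. b, w0
7. ¬(c ∨ b), w1
8. ¬c, w1
9. ¬b, w1
10. □(c ∨ b), w1
11. c ∨ b, w1
12. b, w1
Accessibility: w0Rw0, w0Rw1, w1Rw0, w1Rw1
Branch closes: b and ¬b both at w1.
All branches of the negation close; one closing branch shown above.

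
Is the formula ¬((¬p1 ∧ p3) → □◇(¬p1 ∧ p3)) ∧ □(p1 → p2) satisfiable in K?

Yes, satisfiable

1. ¬((¬p1 ∧ p3) → □◇(¬p1 ∧ p3)) ∧ □(p1 → p2), 0
2. ¬((¬p1 ∧ p3) → □◇(¬p1 ∧ p3)), 0
3. □(p1 → p2), 0
4. ¬p1 ∧ p3, 0
5. ¬□◇(¬p1 ∧ p3), 0
6. ¬p1, 0
7. p3, 0
8. ¬◇(¬p1 ∧ p3), 1
9. p1 → p2, 1
10. p2, 1
Accessibility: 0R1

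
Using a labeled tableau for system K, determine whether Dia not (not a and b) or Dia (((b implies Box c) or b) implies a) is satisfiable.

1. Dia not (not a and b) or Dia (((b implies Box c) or b) implies a), u
2. Dia (((b implies Box c) or b) implies a), u
3. ((b implies Box c) or b) implies a, v
4. a, v
Accessibility: uRv

Yes, satisfiable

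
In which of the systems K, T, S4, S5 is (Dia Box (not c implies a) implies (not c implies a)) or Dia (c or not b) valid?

S5

S4-tableau for the negation not ((Dia Box (not c implies a) implies (not c implies a)) or Dia (c or not b)):
1. not ((Dia Box (not c implies a) implies (not c implies a)) or Dia (c or not b)), u
2. not (Dia Box (not c implies a) implies (not c implies a)), u
3. not Dia (c or not b), u
4. Dia Box (not c implies a), u
5. not (not c implies a), u
6. not c, u
7. not a, u
8. not (c or not b), u
9. b, u
10. Box (not c implies a), v
11. not (c or not b), v
12. not c, v
13. b, v
14. not c implies a, v
15. a, v
Accessibility: uRu, uRv, vRv
Complete open branch: countermodel on an S4-frame, so not valid in S4, nor in K, T (the same frame is also a K-frame and a T-frame).
S5-tableau for the negation not ((Dia Box (not c implies a) implies (not c implies a)) or Dia (c or not b)):
1. not ((Dia Box (not c implies a) implies (not c implies a)) or Dia (c or not b)), u
2. not (Dia Box (not c implies a) implies (not c implies a)), u
3. not Dia (c or not b), u
4. Dia Box (not c implies a), u
5. not (not c implies a), u
6. not c, u
7. not a, u
8. not (c or not b), u
9. b, u
10. Box (not c implies a), v
11. not (c or not b), v
12. not c, v
13. b, v
14. not c implies a, u
15. not c implies a, v
16. a, u
Accessibility: uRu, uRv, vRu, vRv
Branch closes: a and not a both at u.
Every branch closes (one shown): valid in S5.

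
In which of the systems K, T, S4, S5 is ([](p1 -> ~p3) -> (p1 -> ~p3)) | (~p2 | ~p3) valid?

T, S4, S5

T-tableau for the negation ~(([](p1 -> ~p3) -> (p1 -> ~p3)) | (~p2 | ~p3)):
1. ~(([](p1 -> ~p3) -> (p1 -> ~p3)) | (~p2 | ~p3)), w0
2. ~([](p1 -> ~p3) -> (p1 -> ~p3)), w0
3. ~(~p2 | ~p3), w0
4. [](p1 -> ~p3), w0
5. ~(p1 -> ~p3), w0
6. p2, w0
7. p3, w0
8. p1, w0
9. p1 -> ~p3, w0
10. ~p3, w0
Accessibility: w0Rw0
Branch closes: p3 and ~p3 both at w0.
Every branch closes (one shown): valid in T, hence also in S4, S5 (every theorem of T is a theorem of S4 and S5).
K-tableau for the negation ~(([](p1 -> ~p3) -> (p1 -> ~p3)) | (~p2 | ~p3)):
1. ~(([](p1 -> ~p3) -> (p1 -> ~p3)) | (~p2 | ~p3)), w0
2. ~([](p1 -> ~p3) -> (p1 -> ~p3)), w0
3. ~(~p2 | ~p3), w0
4. [](p1 -> ~p3), w0
5. ~(p1 -> ~p3), w0
6. p2, w0
7. p3, w0
8. p1, w0
Complete open branch: countermodel on a K-frame, so not valid in K.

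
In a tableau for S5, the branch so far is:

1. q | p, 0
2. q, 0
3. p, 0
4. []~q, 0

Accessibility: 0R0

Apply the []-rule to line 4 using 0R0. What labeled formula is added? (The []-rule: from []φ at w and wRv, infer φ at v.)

~q, 0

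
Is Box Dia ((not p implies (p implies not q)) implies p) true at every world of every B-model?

Tableau for the negation not Box Dia ((not p implies (p implies not q)) implies p):
1. not Box Dia ((not p implies (p implies not q)) implies p), w0
2. not Dia ((not p implies (p implies not q)) implies p), w1
3. not ((not p implies (p implies not q)) implies p), w0
4. not p implies (p implies not q), w0
5. not p, w0
6. not ((not p implies (p implies not q)) implies p), w1
7. not p implies (p implies not q), w1
8. not p, w1
9. p implies not q, w0
10. p implies not q, w1
11. not q, w0
12. not q, w1
Accessibility: w0Rw0, w0Rw1, w1Rw0, w1Rw1
The negation has an open branch (countermodel exists).

Not valid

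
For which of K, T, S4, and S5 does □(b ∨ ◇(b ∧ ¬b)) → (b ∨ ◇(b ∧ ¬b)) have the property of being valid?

T, S4, S5

T-tableau for the negation ¬(□(b ∨ ◇(b ∧ ¬b)) → (b ∨ ◇(b ∧ ¬b))):
1. ¬(□(b ∨ ◇(b ∧ ¬b)) → (b ∨ ◇(b ∧ ¬b))), 0
2. □(b ∨ ◇(b ∧ ¬b)), 0
3. ¬(b ∨ ◇(b ∧ ¬b)), 0
4. ¬b, 0
5. ¬◇(b ∧ ¬b), 0
6. b ∨ ◇(b ∧ ¬b), 0
7. ¬(b ∧ ¬b), 0
8. ◇(b ∧ ¬b), 0
9. b ∧ ¬b, 1
10. b, 1
11. ¬b, 1
Accessibility: 0R0, 0R1, 1R1
Branch closes: b and ¬b both at 1.
Every branch closes (one shown): valid in T, hence also in S4, S5 (every theorem of T is a theorem of S4 and S5).
K-tableau for the negation ¬(□(b ∨ ◇(b ∧ ¬b)) → (b ∨ ◇(b ∧ ¬b))):
1. ¬(□(b ∨ ◇(b ∧ ¬b)) → (b ∨ ◇(b ∧ ¬b))), 0
2. □(b ∨ ◇(b ∧ ¬b)), 0
3. ¬(b ∨ ◇(b ∧ ¬b)), 0
4. ¬b, 0
5. ¬◇(b ∧ ¬b), 0
Complete open branch: countermodel on a K-frame, so not valid in K.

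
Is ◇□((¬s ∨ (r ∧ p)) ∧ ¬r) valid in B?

Not valid

Tableau for the negation ¬◇□((¬s ∨ (r ∧ p)) ∧ ¬r):
1. ¬◇□((¬s ∨ (r ∧ p)) ∧ ¬r), 0
2. ¬□((¬s ∨ (r ∧ p)) ∧ ¬r), 0
3. ¬((¬s ∨ (r ∧ p)) ∧ ¬r), 1
4. ¬□((¬s ∨ (r ∧ p)) ∧ ¬r), 1
5. r, 1
6. ¬((¬s ∨ (r ∧ p)) ∧ ¬r), 2
7. r, 2
Accessibility: 0R0, 0R1, 1R0, 1R1, 1R2, 2R1, 2R2
The negation has an open branch (countermodel exists).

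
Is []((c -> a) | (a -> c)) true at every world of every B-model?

Yes, valid

Tableau for the negation ~[]((c -> a) | (a -> c)):
1. ~[]((c -> a) | (a -> c)), 0
2. ~((c -> a) | (a -> c)), 1
3. ~(c -> a), 1
4. ~(a -> c), 1
5. c, 1
6. ~a, 1
7. a, 1
8. ~c, 1
Accessibility: 0R0, 0R1, 1R0, 1R1
Branch closes: a and ~a both at 1.
All branches of the negation close; one closing branch shown above.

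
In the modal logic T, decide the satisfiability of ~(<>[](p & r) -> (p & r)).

1. ~(<>[](p & r) -> (p & r)), 0
2. <>[](p & r), 0   [~->-rule on 1]
3. ~(p & r), 0   [~->-rule on 1]
4. ~r, 0   [~&-rule on 3 (branches; this branch)]
5. [](p & r), 1   [<>-rule on 2: fresh world 1, 0R1]
6. p & r, 1   [[]-rule on 5 via 1R1]
7. p, 1   [&-rule on 6]
8. r, 1   [&-rule on 6]
Accessibility: 0R0, 0R1, 1R1

Yes, satisfiable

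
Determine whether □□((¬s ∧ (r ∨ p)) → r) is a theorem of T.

Tableau for the negation ¬□□((¬s ∧ (r ∨ p)) → r):
1. ¬□□((¬s ∧ (r ∨ p)) → r), 0
2. ¬□((¬s ∧ (r ∨ p)) → r), 1   [¬□-rule on 1: fresh world 1, 0R1]
3. ¬((¬s ∧ (r ∨ p)) → r), 2   [¬□-rule on 2: fresh world 2, 1R2]
4. ¬s ∧ (r ∨ p), 2   [¬→-rule on 3]
5. ¬r, 2   [¬→-rule on 3]
6. ¬s, 2   [∧-rule on 4]
7. r ∨ p, 2   [∧-rule on 4]
8. p, 2   [∨-rule on 7 (branches; this branch)]
Accessibility: 0R0, 0R1, 1R1, 1R2, 2R2
The negation has an open branch (countermodel exists).

Not valid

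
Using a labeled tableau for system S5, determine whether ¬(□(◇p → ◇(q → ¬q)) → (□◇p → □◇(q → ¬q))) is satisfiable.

Unsatisfiable (every branch closes)

1. ¬(□(◇p → ◇(q → ¬q)) → (□◇p → □◇(q → ¬q))), 0
2. □(◇p → ◇(q → ¬q)), 0
3. ¬(□◇p → □◇(q → ¬q)), 0
4. □◇p, 0
5. ¬□◇(q → ¬q), 0
6. ◇p → ◇(q → ¬q), 0
7. ◇p, 0
8. ◇(q → ¬q), 0
9. ¬◇(q → ¬q), 1
10. ◇p → ◇(q → ¬q), 1
11. ◇p, 1
12. ¬(q → ¬q), 0
13. q, 0
14. ¬(q → ¬q), 1
15. q, 1
16. ◇(q → ¬q), 1
17. p, 2
18. ◇p → ◇(q → ¬q), 2
19. ◇p, 2
20. ¬(q → ¬q), 2
21. q, 2
22. ◇(q → ¬q), 2
23. q → ¬q, 3
24. ◇p → ◇(q → ¬q), 3
25. ◇p, 3
26. ¬(q → ¬q), 3
27. q, 3
28. ¬q, 3
Accessibility: 0R0, 0R1, 0R2, 0R3, 1R0, 1R1, 1R2, 1R3, 2R0, 2R1, 2R2, 2R3, 3R0, 3R1, 3R2, 3R3
Branch closes: q and ¬q both at 3.
(One branch shown.) All branches close.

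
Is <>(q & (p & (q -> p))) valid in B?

Tableau for the negation ~<>(q & (p & (q -> p))):
1. ~<>(q & (p & (q -> p))), w0
2. ~(q & (p & (q -> p))), w0   [~<>-rule on 1 via w0Rw0]
3. ~(p & (q -> p)), w0   [~&-rule on 2 (branches; this branch)]
4. ~(q -> p), w0   [~&-rule on 3 (branches; this branch)]
5. q, w0   [~->-rule on 4]
6. ~p, w0   [~->-rule on 4]
Accessibility: w0Rw0
The negation has an open branch (countermodel exists).

Not valid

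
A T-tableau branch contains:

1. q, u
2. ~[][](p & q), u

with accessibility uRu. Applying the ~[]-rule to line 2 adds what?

a fresh world v with uRv, and ~[](p & q) at v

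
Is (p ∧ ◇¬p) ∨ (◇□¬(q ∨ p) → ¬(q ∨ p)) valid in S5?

Tableau for the negation ¬((p ∧ ◇¬p) ∨ (◇□¬(q ∨ p) → ¬(q ∨ p))):
1. ¬((p ∧ ◇¬p) ∨ (◇□¬(q ∨ p) → ¬(q ∨ p))), w0
2. ¬(p ∧ ◇¬p), w0
3. ¬(◇□¬(q ∨ p) → ¬(q ∨ p)), w0
4. ◇□¬(q ∨ p), w0
5. q ∨ p, w0
6. ¬◇¬p, w0
7. p, w0
8. □¬(q ∨ p), w1
9. p, w1
10. ¬(q ∨ p), w0
11. ¬q, w0
12. ¬p, w0
Accessibility: w0Rw0, w0Rw1, w1Rw0, w1Rw1
Branch closes: p and ¬p both at w0.
Every branch of the negation's tableau closes; the branch above is one of them.

Valid in S5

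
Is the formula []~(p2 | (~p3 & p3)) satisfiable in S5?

1. []~(p2 | (~p3 & p3)), u
2. ~(p2 | (~p3 & p3)), u
3. ~p2, u
4. ~(~p3 & p3), u
5. ~p3, u
Accessibility: uRu

Satisfiable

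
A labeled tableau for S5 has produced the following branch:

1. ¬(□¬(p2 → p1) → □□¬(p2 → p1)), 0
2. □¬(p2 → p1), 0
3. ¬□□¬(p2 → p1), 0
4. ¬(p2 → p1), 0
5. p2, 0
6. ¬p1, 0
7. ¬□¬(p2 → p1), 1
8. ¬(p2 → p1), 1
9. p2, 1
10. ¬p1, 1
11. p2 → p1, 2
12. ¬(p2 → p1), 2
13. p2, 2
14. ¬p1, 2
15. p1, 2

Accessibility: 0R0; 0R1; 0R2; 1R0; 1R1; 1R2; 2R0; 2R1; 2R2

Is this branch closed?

Both p1 and ¬p1 appear at 2.

Closed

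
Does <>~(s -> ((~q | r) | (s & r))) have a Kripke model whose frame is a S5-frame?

Satisfiable

1. <>~(s -> ((~q | r) | (s & r))), w0
2. ~(s -> ((~q | r) | (s & r))), w1   [<>-rule on 1: fresh world w1, w0Rw1]
3. s, w1   [~->-rule on 2]
4. ~((~q | r) | (s & r)), w1   [~->-rule on 2]
5. ~(~q | r), w1   [~|-rule on 4]
6. ~(s & r), w1   [~|-rule on 4]
7. q, w1   [~|-rule on 5]
8. ~r, w1   [~|-rule on 5]
Accessibility: w0Rw0, w0Rw1, w1Rw0, w1Rw1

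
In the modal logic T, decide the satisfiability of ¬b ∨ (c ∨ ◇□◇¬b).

Satisfiable

1. ¬b ∨ (c ∨ ◇□◇¬b), u
2. c ∨ ◇□◇¬b, u   [∨-rule on 1 (branches; this branch)]
3. ◇□◇¬b, u   [∨-rule on 2 (branches; this branch)]
4. □◇¬b, v   [◇-rule on 3: fresh world v, uRv]
5. ◇¬b, v   [□-rule on 4 via vRv]
6. ¬b, w   [◇-rule on 5: fresh world w, vRw]
7. ◇¬b, w   [□-rule on 4 via vRw]
8. ¬b, x   [◇-rule on 7: fresh world x, wRx]
Accessibility: uRu, uRv, vRv, vRw, wRw, wRx, xRx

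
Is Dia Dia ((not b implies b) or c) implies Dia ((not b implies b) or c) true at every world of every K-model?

Invalid (countermodel exists)

Tableau for the negation not (Dia Dia ((not b implies b) or c) implies Dia ((not b implies b) or c)):
1. not (Dia Dia ((not b implies b) or c) implies Dia ((not b implies b) or c)), u
2. Dia Dia ((not b implies b) or c), u
3. not Dia ((not b implies b) or c), u
4. Dia ((not b implies b) or c), v
5. not ((not b implies b) or c), v
6. not (not b implies b), v
7. not c, v
8. not b, v
9. (not b implies b) or c, w
10. c, w
Accessibility: uRv, vRw
The negation has an open branch (countermodel exists).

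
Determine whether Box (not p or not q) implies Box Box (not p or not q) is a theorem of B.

Not valid

Tableau for the negation not (Box (not p or not q) implies Box Box (not p or not q)):
1. not (Box (not p or not q) implies Box Box (not p or not q)), u
2. Box (not p or not q), u   [neg-implies-rule on 1]
3. not Box Box (not p or not q), u   [neg-implies-rule on 1]
4. not p or not q, u   [Box-rule on 2 via uRu]
5. not q, u   [or-rule on 4 (branches; this branch)]
6. not Box (not p or not q), v   [neg-Box-rule on 3: fresh world v, uRv]
7. not p or not q, v   [Box-rule on 2 via uRv]
8. not q, v   [or-rule on 7 (branches; this branch)]
9. not (not p or not q), w   [neg-Box-rule on 6: fresh world w, vRw]
10. p, w   [neg-or-rule on 9]
11. q, w   [neg-or-rule on 9]
Accessibility: uRu, uRv, vRu, vRv, vRw, wRv, wRw
The negation has an open branch (countermodel exists).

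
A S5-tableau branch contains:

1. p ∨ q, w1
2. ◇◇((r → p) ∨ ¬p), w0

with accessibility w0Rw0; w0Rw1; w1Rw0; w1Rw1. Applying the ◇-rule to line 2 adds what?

a fresh world w2 with w0Rw2, and ◇((r → p) ∨ ¬p) at w2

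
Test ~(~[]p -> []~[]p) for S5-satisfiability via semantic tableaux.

1. ~(~[]p -> []~[]p), u
2. ~[]p, u
3. ~[]~[]p, u
4. ~p, v
5. []p, w
6. p, u
7. p, v
Accessibility: uRu, uRv, uRw, vRu, vRv, vRw, wRu, wRv, wRw
Branch closes: p and ~p both at v.
(One branch shown.) All branches close.

No, unsatisfiable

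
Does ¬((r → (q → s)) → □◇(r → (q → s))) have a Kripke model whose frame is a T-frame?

Satisfiable (open branch found)

1. ¬((r → (q → s)) → □◇(r → (q → s))), u
2. r → (q → s), u   [¬→-rule on 1]
3. ¬□◇(r → (q → s)), u   [¬→-rule on 1]
4. q → s, u   [→-rule on 2 (branches; this branch)]
5. s, u   [→-rule on 4 (branches; this branch)]
6. ¬◇(r → (q → s)), v   [¬□-rule on 3: fresh world v, uRv]
7. ¬(r → (q → s)), v   [¬◇-rule on 6 via vRv]
8. r, v   [¬→-rule on 7]
9. ¬(q → s), v   [¬→-rule on 7]
10. q, v   [¬→-rule on 9]
11. ¬s, v   [¬→-rule on 9]
Accessibility: uRu, uRv, vRv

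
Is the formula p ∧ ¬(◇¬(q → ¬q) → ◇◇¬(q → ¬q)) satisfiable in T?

1. p ∧ ¬(◇¬(q → ¬q) → ◇◇¬(q → ¬q)), u
2. p, u
3. ¬(◇¬(q → ¬q) → ◇◇¬(q → ¬q)), u
4. ◇¬(q → ¬q), u
5. ¬◇◇¬(q → ¬q), u
6. ¬◇¬(q → ¬q), u
7. q → ¬q, u
8. ¬q, u
9. ¬(q → ¬q), v
10. q, v
11. ¬◇¬(q → ¬q), v
12. q → ¬q, v
13. ¬q, v
Accessibility: uRu, uRv, vRv
Branch closes: q and ¬q both at v.
Every branch closes; the branch above is one of them.

Unsatisfiable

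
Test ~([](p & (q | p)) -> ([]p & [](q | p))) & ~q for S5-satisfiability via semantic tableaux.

Unsatisfiable

1. ~([](p & (q | p)) -> ([]p & [](q | p))) & ~q, 0
2. ~([](p & (q | p)) -> ([]p & [](q | p))), 0
3. ~q, 0
4. [](p & (q | p)), 0
5. ~([]p & [](q | p)), 0
6. p & (q | p), 0
7. p, 0
8. q | p, 0
9. ~[](q | p), 0
10. ~(q | p), 1
11. ~q, 1
12. ~p, 1
13. p & (q | p), 1
14. p, 1
15. q | p, 1
Accessibility: 0R0, 0R1, 1R0, 1R1
Branch closes: p and ~p both at 1.
Every branch closes; the branch above is one of them.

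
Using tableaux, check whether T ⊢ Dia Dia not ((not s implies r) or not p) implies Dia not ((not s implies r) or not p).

No, not valid

Tableau for the negation not (Dia Dia not ((not s implies r) or not p) implies Dia not ((not s implies r) or not p)):
1. not (Dia Dia not ((not s implies r) or not p) implies Dia not ((not s implies r) or not p)), 0
2. Dia Dia not ((not s implies r) or not p), 0   [neg-implies-rule on 1]
3. not Dia not ((not s implies r) or not p), 0   [neg-implies-rule on 1]
4. (not s implies r) or not p, 0   [neg-Dia-rule on 3 via 0R0]
5. not p, 0   [or-rule on 4 (branches; this branch)]
6. Dia not ((not s implies r) or not p), 1   [Dia-rule on 2: fresh world 1, 0R1]
7. (not s implies r) or not p, 1   [neg-Dia-rule on 3 via 0R1]
8. not p, 1   [or-rule on 7 (branches; this branch)]
9. not ((not s implies r) or not p), 2   [Dia-rule on 6: fresh world 2, 1R2]
10. not (not s implies r), 2   [neg-or-rule on 9]
11. p, 2   [neg-or-rule on 9]
12. not s, 2   [neg-implies-rule on 10]
13. not r, 2   [neg-implies-rule on 10]
Accessibility: 0R0, 0R1, 1R1, 1R2, 2R2
The negation has an open branch (countermodel exists).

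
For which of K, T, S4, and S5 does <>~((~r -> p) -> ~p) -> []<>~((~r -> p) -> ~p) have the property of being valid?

S5

S4-tableau for the negation ~(<>~((~r -> p) -> ~p) -> []<>~((~r -> p) -> ~p)):
1. ~(<>~((~r -> p) -> ~p) -> []<>~((~r -> p) -> ~p)), w0
2. <>~((~r -> p) -> ~p), w0
3. ~[]<>~((~r -> p) -> ~p), w0
4. ~((~r -> p) -> ~p), w1
5. ~r -> p, w1
6. p, w1
7. ~<>~((~r -> p) -> ~p), w2
8. (~r -> p) -> ~p, w2
9. ~p, w2
Accessibility: w0Rw0, w0Rw1, w0Rw2, w1Rw1, w2Rw2
Complete open branch: countermodel on an S4-frame, so not valid in S4, nor in K, T (the same frame is also a K-frame and a T-frame).
S5-tableau for the negation ~(<>~((~r -> p) -> ~p) -> []<>~((~r -> p) -> ~p)):
1. ~(<>~((~r -> p) -> ~p) -> []<>~((~r -> p) -> ~p)), w0
2. <>~((~r -> p) -> ~p), w0
3. ~[]<>~((~r -> p) -> ~p), w0
4. ~((~r -> p) -> ~p), w1
5. ~r -> p, w1
6. p, w1
7. ~<>~((~r -> p) -> ~p), w2
8. (~r -> p) -> ~p, w0
9. (~r -> p) -> ~p, w1
10. (~r -> p) -> ~p, w2
11. ~(~r -> p), w0
12. ~r, w0
13. ~p, w0
14. ~(~r -> p), w1
15. ~r, w1
16. ~p, w1
Accessibility: w0Rw0, w0Rw1, w0Rw2, w1Rw0, w1Rw1, w1Rw2, w2Rw0, w2Rw1, w2Rw2
Branch closes: p and ~p both at w1.
Every branch closes (one shown): valid in S5.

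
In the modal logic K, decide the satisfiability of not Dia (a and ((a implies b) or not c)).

1. not Dia (a and ((a implies b) or not c)), w0

Satisfiable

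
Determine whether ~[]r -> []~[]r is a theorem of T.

Tableau for the negation ~(~[]r -> []~[]r):
1. ~(~[]r -> []~[]r), 0
2. ~[]r, 0   [~->-rule on 1]
3. ~[]~[]r, 0   [~->-rule on 1]
4. ~r, 1   [~[]-rule on 2: fresh world 1, 0R1]
5. []r, 2   [~[]-rule on 3: fresh world 2, 0R2]
6. r, 2   [[]-rule on 5 via 2R2]
Accessibility: 0R0, 0R1, 0R2, 1R1, 2R2
The negation has an open branch (countermodel exists).

Invalid (countermodel exists)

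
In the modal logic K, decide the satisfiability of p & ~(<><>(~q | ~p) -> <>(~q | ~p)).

Yes, satisfiable

1. p & ~(<><>(~q | ~p) -> <>(~q | ~p)), w0
2. p, w0   [&-rule on 1]
3. ~(<><>(~q | ~p) -> <>(~q | ~p)), w0   [&-rule on 1]
4. <><>(~q | ~p), w0   [~->-rule on 3]
5. ~<>(~q | ~p), w0   [~->-rule on 3]
6. <>(~q | ~p), w1   [<>-rule on 4: fresh world w1, w0Rw1]
7. ~(~q | ~p), w1   [~<>-rule on 5 via w0Rw1]
8. q, w1   [~|-rule on 7]
9. p, w1   [~|-rule on 7]
10. ~q | ~p, w2   [<>-rule on 6: fresh world w2, w1Rw2]
11. ~p, w2   [|-rule on 10 (branches; this branch)]
Accessibility: w0Rw1, w1Rw2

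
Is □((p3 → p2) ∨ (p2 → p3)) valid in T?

Tableau for the negation ¬□((p3 → p2) ∨ (p2 → p3)):
1. ¬□((p3 → p2) ∨ (p2 → p3)), w0
2. ¬((p3 → p2) ∨ (p2 → p3)), w1   [¬□-rule on 1: fresh world w1, w0Rw1]
3. ¬(p3 → p2), w1   [¬∨-rule on 2]
4. ¬(p2 → p3), w1   [¬∨-rule on 2]
5. p3, w1   [¬→-rule on 3]
6. ¬p2, w1   [¬→-rule on 3]
7. p2, w1   [¬→-rule on 4]
8. ¬p3, w1   [¬→-rule on 4]
Accessibility: w0Rw0, w0Rw1, w1Rw1
Branch closes: p2 and ¬p2 both at w1.
All branches of the negation close; one closing branch shown above.

Valid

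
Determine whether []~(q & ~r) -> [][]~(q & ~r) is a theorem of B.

Tableau for the negation ~([]~(q & ~r) -> [][]~(q & ~r)):
1. ~([]~(q & ~r) -> [][]~(q & ~r)), u
2. []~(q & ~r), u
3. ~[][]~(q & ~r), u
4. ~(q & ~r), u
5. r, u
6. ~[]~(q & ~r), v
7. ~(q & ~r), v
8. r, v
9. q & ~r, w
10. q, w
11. ~r, w
Accessibility: uRu, uRv, vRu, vRv, vRw, wRv, wRw
The negation has an open branch (countermodel exists).

Not valid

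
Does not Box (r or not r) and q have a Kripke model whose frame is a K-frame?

1. not Box (r or not r) and q, 0
2. not Box (r or not r), 0
3. q, 0
4. not (r or not r), 1
5. not r, 1
6. r, 1
Accessibility: 0R1
Branch closes: r and not r both at 1.
All branches of the tableau close; one closing branch shown above.

No, unsatisfiable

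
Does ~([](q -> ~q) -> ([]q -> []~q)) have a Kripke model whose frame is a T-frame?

Unsatisfiable (every branch closes)

1. ~([](q -> ~q) -> ([]q -> []~q)), 0
2. [](q -> ~q), 0   [~->-rule on 1]
3. ~([]q -> []~q), 0   [~->-rule on 1]
4. []q, 0   [~->-rule on 3]
5. ~[]~q, 0   [~->-rule on 3]
6. q -> ~q, 0   [[]-rule on 2 via 0R0]
7. q, 0   [[]-rule on 4 via 0R0]
8. ~q, 0   [->-rule on 6 (branches; this branch)]
Accessibility: 0R0
Branch closes: q and ~q both at 0.
Every branch closes; the branch above is one of them.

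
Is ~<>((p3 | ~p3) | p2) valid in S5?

Invalid (countermodel exists)

Tableau for the negation <>((p3 | ~p3) | p2):
1. <>((p3 | ~p3) | p2), 0
2. (p3 | ~p3) | p2, 1   [<>-rule on 1: fresh world 1, 0R1]
3. p2, 1   [|-rule on 2 (branches; this branch)]
Accessibility: 0R0, 0R1, 1R0, 1R1
The negation has an open branch (countermodel exists).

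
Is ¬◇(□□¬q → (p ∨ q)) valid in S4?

No, not valid

Tableau for the negation ◇(□□¬q → (p ∨ q)):
1. ◇(□□¬q → (p ∨ q)), u
2. □□¬q → (p ∨ q), v
3. p ∨ q, v
4. q, v
Accessibility: uRu, uRv, vRv
The negation has an open branch (countermodel exists).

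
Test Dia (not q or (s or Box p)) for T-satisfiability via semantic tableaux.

Satisfiable (open branch found)

1. Dia (not q or (s or Box p)), 0
2. not q or (s or Box p), 1
3. s or Box p, 1
4. Box p, 1
5. p, 1
Accessibility: 0R0, 0R1, 1R1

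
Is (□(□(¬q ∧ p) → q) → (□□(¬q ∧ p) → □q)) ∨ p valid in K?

Yes, valid

Tableau for the negation ¬((□(□(¬q ∧ p) → q) → (□□(¬q ∧ p) → □q)) ∨ p):
1. ¬((□(□(¬q ∧ p) → q) → (□□(¬q ∧ p) → □q)) ∨ p), u
2. ¬(□(□(¬q ∧ p) → q) → (□□(¬q ∧ p) → □q)), u
3. ¬p, u
4. □(□(¬q ∧ p) → q), u
5. ¬(□□(¬q ∧ p) → □q), u
6. □□(¬q ∧ p), u
7. ¬□q, u
8. ¬q, v
9. □(¬q ∧ p) → q, v
10. □(¬q ∧ p), v
11. ¬□(¬q ∧ p), v
12. ¬(¬q ∧ p), w
13. ¬q ∧ p, w
14. ¬q, w
15. p, w
16. ¬p, w
Accessibility: uRv, vRw
Branch closes: p and ¬p both at w.
Every branch of the negation's tableau closes; the branch above is one of them.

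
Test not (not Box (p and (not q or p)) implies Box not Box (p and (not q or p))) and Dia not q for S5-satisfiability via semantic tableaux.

Unsatisfiable (every branch closes)

1. not (not Box (p and (not q or p)) implies Box not Box (p and (not q or p))) and Dia not q, 0
2. not (not Box (p and (not q or p)) implies Box not Box (p and (not q or p))), 0
3. Dia not q, 0
4. not Box (p and (not q or p)), 0
5. not Box not Box (p and (not q or p)), 0
6. not q, 1
7. not (p and (not q or p)), 2
8. not (not q or p), 2
9. q, 2
10. not p, 2
11. Box (p and (not q or p)), 3
12. p and (not q or p), 0
13. p, 0
14. not q or p, 0
15. p and (not q or p), 1
16. p, 1
17. not q or p, 1
18. p and (not q or p), 2
19. p, 2
20. not q or p, 2
Accessibility: 0R0, 0R1, 0R2, 0R3, 1R0, 1R1, 1R2, 1R3, 2R0, 2R1, 2R2, 2R3, 3R0, 3R1, 3R2, 3R3
Branch closes: p and not p both at 2.
All branches of the tableau close; one closing branch shown above.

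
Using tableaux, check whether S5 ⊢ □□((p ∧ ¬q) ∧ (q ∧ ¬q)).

Tableau for the negation ¬□□((p ∧ ¬q) ∧ (q ∧ ¬q)):
1. ¬□□((p ∧ ¬q) ∧ (q ∧ ¬q)), w0
2. ¬□((p ∧ ¬q) ∧ (q ∧ ¬q)), w1   [¬□-rule on 1: fresh world w1, w0Rw1]
3. ¬((p ∧ ¬q) ∧ (q ∧ ¬q)), w2   [¬□-rule on 2: fresh world w2, w1Rw2]
4. ¬(q ∧ ¬q), w2   [¬∧-rule on 3 (branches; this branch)]
5. q, w2   [¬∧-rule on 4 (branches; this branch)]
Accessibility: w0Rw0, w0Rw1, w0Rw2, w1Rw0, w1Rw1, w1Rw2, w2Rw0, w2Rw1, w2Rw2
The negation has an open branch (countermodel exists).

Invalid (countermodel exists)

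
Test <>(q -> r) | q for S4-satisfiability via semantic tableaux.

Satisfiable

1. <>(q -> r) | q, u
2. q, u   [|-rule on 1 (branches; this branch)]
Accessibility: uRu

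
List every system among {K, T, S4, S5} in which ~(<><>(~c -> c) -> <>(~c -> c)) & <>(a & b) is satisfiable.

K, T

S4-tableau for the formula:
1. ~(<><>(~c -> c) -> <>(~c -> c)) & <>(a & b), w0
2. ~(<><>(~c -> c) -> <>(~c -> c)), w0   [&-rule on 1]
3. <>(a & b), w0   [&-rule on 1]
4. <><>(~c -> c), w0   [~->-rule on 2]
5. ~<>(~c -> c), w0   [~->-rule on 2]
6. ~(~c -> c), w0   [~<>-rule on 5 via w0Rw0]
7. ~c, w0   [~->-rule on 6]
8. a & b, w1   [<>-rule on 3: fresh world w1, w0Rw1]
9. a, w1   [&-rule on 8]
10. b, w1   [&-rule on 8]
11. ~(~c -> c), w1   [~<>-rule on 5 via w0Rw1]
12. ~c, w1   [~->-rule on 11]
13. <>(~c -> c), w2   [<>-rule on 4: fresh world w2, w0Rw2]
14. ~(~c -> c), w2   [~<>-rule on 5 via w0Rw2]
15. ~c, w2   [~->-rule on 14]
16. ~c -> c, w3   [<>-rule on 13: fresh world w3, w2Rw3]
17. ~(~c -> c), w3   [~<>-rule on 5 via w0Rw3]
18. ~c, w3   [~->-rule on 17]
19. c, w3   [->-rule on 16 (branches; this branch)]
Accessibility: w0Rw0, w0Rw1, w0Rw2, w0Rw3, w1Rw1, w2Rw2, w2Rw3, w3Rw3
Branch closes: c and ~c both at w3.
Every branch closes (one shown): unsatisfiable in S4, hence also in S5 (every S5-frame is an S4-frame).
T-tableau for the formula:
1. ~(<><>(~c -> c) -> <>(~c -> c)) & <>(a & b), w0
2. ~(<><>(~c -> c) -> <>(~c -> c)), w0   [&-rule on 1]
3. <>(a & b), w0   [&-rule on 1]
4. <><>(~c -> c), w0   [~->-rule on 2]
5. ~<>(~c -> c), w0   [~->-rule on 2]
6. ~(~c -> c), w0   [~<>-rule on 5 via w0Rw0]
7. ~c, w0   [~->-rule on 6]
8. a & b, w1   [<>-rule on 3: fresh world w1, w0Rw1]
9. a, w1   [&-rule on 8]
10. b, w1   [&-rule on 8]
11. ~(~c -> c), w1   [~<>-rule on 5 via w0Rw1]
12. ~c, w1   [~->-rule on 11]
13. <>(~c -> c), w2   [<>-rule on 4: fresh world w2, w0Rw2]
14. ~(~c -> c), w2   [~<>-rule on 5 via w0Rw2]
15. ~c, w2   [~->-rule on 14]
16. ~c -> c, w3   [<>-rule on 13: fresh world w3, w2Rw3]
17. c, w3   [->-rule on 16 (branches; this branch)]
Accessibility: w0Rw0, w0Rw1, w0Rw2, w1Rw1, w2Rw2, w2Rw3, w3Rw3
Complete open branch: satisfiable in T, hence also in K (this T-model is also a K-model).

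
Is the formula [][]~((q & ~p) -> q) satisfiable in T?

1. [][]~((q & ~p) -> q), w0
2. []~((q & ~p) -> q), w0
3. ~((q & ~p) -> q), w0
4. q & ~p, w0
5. ~q, w0
6. q, w0
7. ~p, w0
Accessibility: w0Rw0
Branch closes: q and ~q both at w0.
(One branch shown.) All branches close.

Unsatisfiable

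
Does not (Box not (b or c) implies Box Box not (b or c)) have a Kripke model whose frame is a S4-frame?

1. not (Box not (b or c) implies Box Box not (b or c)), 0
2. Box not (b or c), 0
3. not Box Box not (b or c), 0
4. not (b or c), 0
5. not b, 0
6. not c, 0
7. not Box not (b or c), 1
8. not (b or c), 1
9. not b, 1
10. not c, 1
11. b or c, 2
12. not (b or c), 2
13. not b, 2
14. not c, 2
15. c, 2
Accessibility: 0R0, 0R1, 0R2, 1R1, 1R2, 2R2
Branch closes: c and not c both at 2.
All branches of the tableau close; one closing branch shown above.

No, unsatisfiable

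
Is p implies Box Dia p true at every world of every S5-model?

Tableau for the negation not (p implies Box Dia p):
1. not (p implies Box Dia p), 0
2. p, 0   [neg-implies-rule on 1]
3. not Box Dia p, 0   [neg-implies-rule on 1]
4. not Dia p, 1   [neg-Box-rule on 3: fresh world 1, 0R1]
5. not p, 0   [neg-Dia-rule on 4 via 1R0]
Accessibility: 0R0, 0R1, 1R0, 1R1
Branch closes: p and not p both at 0.
All branches of the negation close; one closing branch shown above.

Valid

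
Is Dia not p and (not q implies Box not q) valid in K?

Not valid

Tableau for the negation not (Dia not p and (not q implies Box not q)):
1. not (Dia not p and (not q implies Box not q)), 0
2. not (not q implies Box not q), 0
3. not q, 0
4. not Box not q, 0
5. q, 1
Accessibility: 0R1
The negation has an open branch (countermodel exists).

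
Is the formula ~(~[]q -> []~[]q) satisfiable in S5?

Unsatisfiable

1. ~(~[]q -> []~[]q), w0
2. ~[]q, w0
3. ~[]~[]q, w0
4. ~q, w1
5. []q, w2
6. q, w0
7. q, w1
Accessibility: w0Rw0, w0Rw1, w0Rw2, w1Rw0, w1Rw1, w1Rw2, w2Rw0, w2Rw1, w2Rw2
Branch closes: q and ~q both at w1.
(One branch shown.) All branches close.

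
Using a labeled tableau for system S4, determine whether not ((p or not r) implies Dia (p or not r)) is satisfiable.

1. not ((p or not r) implies Dia (p or not r)), w0
2. p or not r, w0
3. not Dia (p or not r), w0
4. not (p or not r), w0
5. not p, w0
6. r, w0
7. not r, w0
Accessibility: w0Rw0
Branch closes: r and not r both at w0.
All branches of the tableau close; one closing branch shown above.

Unsatisfiable (every branch closes)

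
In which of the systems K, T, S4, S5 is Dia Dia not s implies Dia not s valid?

S4-tableau for the negation not (Dia Dia not s implies Dia not s):
1. not (Dia Dia not s implies Dia not s), w0
2. Dia Dia not s, w0
3. not Dia not s, w0
4. s, w0
5. Dia not s, w1
6. s, w1
7. not s, w2
8. s, w2
Accessibility: w0Rw0, w0Rw1, w0Rw2, w1Rw1, w1Rw2, w2Rw2
Branch closes: s and not s both at w2.
Every branch closes (one shown): valid in S4, hence also in S5 (every theorem of S4 is a theorem of S5).
T-tableau for the negation not (Dia Dia not s implies Dia not s):
1. not (Dia Dia not s implies Dia not s), w0
2. Dia Dia not s, w0
3. not Dia not s, w0
4. s, w0
5. Dia not s, w1
6. s, w1
7. not s, w2
Accessibility: w0Rw0, w0Rw1, w1Rw1, w1Rw2, w2Rw2
Complete open branch: countermodel on a T-frame, so not valid in T, nor in K (the same frame is also a K-frame).

S4, S5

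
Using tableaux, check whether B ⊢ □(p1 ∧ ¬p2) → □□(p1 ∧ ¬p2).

Tableau for the negation ¬(□(p1 ∧ ¬p2) → □□(p1 ∧ ¬p2)):
1. ¬(□(p1 ∧ ¬p2) → □□(p1 ∧ ¬p2)), u
2. □(p1 ∧ ¬p2), u
3. ¬□□(p1 ∧ ¬p2), u
4. p1 ∧ ¬p2, u
5. p1, u
6. ¬p2, u
7. ¬□(p1 ∧ ¬p2), v
8. p1 ∧ ¬p2, v
9. p1, v
10. ¬p2, v
11. ¬(p1 ∧ ¬p2), w
12. p2, w
Accessibility: uRu, uRv, vRu, vRv, vRw, wRv, wRw
The negation has an open branch (countermodel exists).

Invalid (countermodel exists)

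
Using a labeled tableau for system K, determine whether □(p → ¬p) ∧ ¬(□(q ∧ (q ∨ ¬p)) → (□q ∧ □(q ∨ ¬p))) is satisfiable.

Unsatisfiable (every branch closes)

1. □(p → ¬p) ∧ ¬(□(q ∧ (q ∨ ¬p)) → (□q ∧ □(q ∨ ¬p))), w0
2. □(p → ¬p), w0
3. ¬(□(q ∧ (q ∨ ¬p)) → (□q ∧ □(q ∨ ¬p))), w0
4. □(q ∧ (q ∨ ¬p)), w0
5. ¬(□q ∧ □(q ∨ ¬p)), w0
6. ¬□(q ∨ ¬p), w0
7. ¬(q ∨ ¬p), w1
8. ¬q, w1
9. p, w1
10. p → ¬p, w1
11. q ∧ (q ∨ ¬p), w1
12. q, w1
13. q ∨ ¬p, w1
Accessibility: w0Rw1
Branch closes: q and ¬q both at w1.
Every branch closes; the branch above is one of them.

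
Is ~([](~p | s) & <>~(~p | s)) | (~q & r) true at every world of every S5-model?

Valid in S5

Tableau for the negation ~(~([](~p | s) & <>~(~p | s)) | (~q & r)):
1. ~(~([](~p | s) & <>~(~p | s)) | (~q & r)), 0
2. [](~p | s) & <>~(~p | s), 0   [~|-rule on 1]
3. ~(~q & r), 0   [~|-rule on 1]
4. [](~p | s), 0   [&-rule on 2]
5. <>~(~p | s), 0   [&-rule on 2]
6. ~p | s, 0   [[]-rule on 4 via 0R0]
7. ~r, 0   [~&-rule on 3 (branches; this branch)]
8. s, 0   [|-rule on 6 (branches; this branch)]
9. ~(~p | s), 1   [<>-rule on 5: fresh world 1, 0R1]
10. p, 1   [~|-rule on 9]
11. ~s, 1   [~|-rule on 9]
12. ~p | s, 1   [[]-rule on 4 via 0R1]
13. s, 1   [|-rule on 12 (branches; this branch)]
Accessibility: 0R0, 0R1, 1R0, 1R1
Branch closes: s and ~s both at 1.
Every branch of the negation's tableau closes; the branch above is one of them.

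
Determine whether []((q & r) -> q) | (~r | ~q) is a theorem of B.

Tableau for the negation ~([]((q & r) -> q) | (~r | ~q)):
1. ~([]((q & r) -> q) | (~r | ~q)), 0
2. ~[]((q & r) -> q), 0
3. ~(~r | ~q), 0
4. r, 0
5. q, 0
6. ~((q & r) -> q), 1
7. q & r, 1
8. ~q, 1
9. q, 1
10. r, 1
Accessibility: 0R0, 0R1, 1R0, 1R1
Branch closes: q and ~q both at 1.
All branches of the negation close; one closing branch shown above.

Yes, valid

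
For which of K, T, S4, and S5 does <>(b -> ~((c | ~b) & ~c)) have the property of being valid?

T, S4, S5

K-tableau for the negation ~<>(b -> ~((c | ~b) & ~c)):
1. ~<>(b -> ~((c | ~b) & ~c)), u
Complete open branch: countermodel on a K-frame, so not valid in K.
T-tableau for the negation ~<>(b -> ~((c | ~b) & ~c)):
1. ~<>(b -> ~((c | ~b) & ~c)), u
2. ~(b -> ~((c | ~b) & ~c)), u   [~<>-rule on 1 via uRu]
3. b, u   [~->-rule on 2]
4. (c | ~b) & ~c, u   [~->-rule on 2]
5. c | ~b, u   [&-rule on 4]
6. ~c, u   [&-rule on 4]
7. ~b, u   [|-rule on 5 (branches; this branch)]
Accessibility: uRu
Branch closes: b and ~b both at u.
Every branch closes (one shown): valid in T, hence also in S4, S5 (every theorem of T is a theorem of S4 and S5).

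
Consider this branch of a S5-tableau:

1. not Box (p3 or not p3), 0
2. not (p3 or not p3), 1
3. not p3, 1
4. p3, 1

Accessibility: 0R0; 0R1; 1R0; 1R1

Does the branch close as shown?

Closed

Both p3 and not p3 appear at 1.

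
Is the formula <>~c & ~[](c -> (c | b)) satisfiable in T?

1. <>~c & ~[](c -> (c | b)), w0
2. <>~c, w0
3. ~[](c -> (c | b)), w0
4. ~c, w1
5. ~(c -> (c | b)), w2
6. c, w2
7. ~(c | b), w2
8. ~c, w2
9. ~b, w2
Accessibility: w0Rw0, w0Rw1, w0Rw2, w1Rw1, w2Rw2
Branch closes: c and ~c both at w2.
All branches of the tableau close; one closing branch shown above.

Unsatisfiable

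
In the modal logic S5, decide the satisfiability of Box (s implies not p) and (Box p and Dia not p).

1. Box (s implies not p) and (Box p and Dia not p), 0
2. Box (s implies not p), 0
3. Box p and Dia not p, 0
4. Box p, 0
5. Dia not p, 0
6. s implies not p, 0
7. p, 0
8. not s, 0
9. not p, 1
10. s implies not p, 1
11. p, 1
Accessibility: 0R0, 0R1, 1R0, 1R1
Branch closes: p and not p both at 1.
Every branch closes; the branch above is one of them.

Unsatisfiable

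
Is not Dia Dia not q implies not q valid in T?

Tableau for the negation not (not Dia Dia not q implies not q):
1. not (not Dia Dia not q implies not q), w0
2. not Dia Dia not q, w0   [neg-implies-rule on 1]
3. q, w0   [neg-implies-rule on 1]
4. not Dia not q, w0   [neg-Dia-rule on 2 via w0Rw0]
Accessibility: w0Rw0
The negation has an open branch (countermodel exists).

Not valid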